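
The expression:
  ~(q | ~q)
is never true.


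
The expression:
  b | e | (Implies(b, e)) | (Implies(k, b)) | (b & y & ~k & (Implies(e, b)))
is always true.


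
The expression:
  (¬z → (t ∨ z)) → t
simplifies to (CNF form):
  t ∨ ¬z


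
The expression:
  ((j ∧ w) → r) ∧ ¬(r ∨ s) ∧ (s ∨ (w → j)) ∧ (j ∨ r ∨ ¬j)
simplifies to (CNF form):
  ¬r ∧ ¬s ∧ ¬w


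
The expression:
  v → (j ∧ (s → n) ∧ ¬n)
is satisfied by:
  {j: True, n: False, v: False, s: False}
  {s: False, n: False, j: False, v: False}
  {s: True, j: True, n: False, v: False}
  {s: True, n: False, j: False, v: False}
  {j: True, n: True, s: False, v: False}
  {n: True, s: False, j: False, v: False}
  {s: True, n: True, j: True, v: False}
  {s: True, n: True, j: False, v: False}
  {v: True, j: True, s: False, n: False}


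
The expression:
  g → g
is always true.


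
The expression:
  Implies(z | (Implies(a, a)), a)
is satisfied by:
  {a: True}


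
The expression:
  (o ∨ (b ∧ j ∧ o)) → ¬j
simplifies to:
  ¬j ∨ ¬o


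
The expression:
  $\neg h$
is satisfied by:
  {h: False}


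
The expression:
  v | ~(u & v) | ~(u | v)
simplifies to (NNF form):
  True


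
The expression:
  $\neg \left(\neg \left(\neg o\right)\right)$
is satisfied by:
  {o: False}


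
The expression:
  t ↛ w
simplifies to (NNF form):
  t ∧ ¬w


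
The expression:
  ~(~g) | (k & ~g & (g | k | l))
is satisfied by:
  {k: True, g: True}
  {k: True, g: False}
  {g: True, k: False}


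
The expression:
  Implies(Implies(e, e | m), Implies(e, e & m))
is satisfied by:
  {m: True, e: False}
  {e: False, m: False}
  {e: True, m: True}


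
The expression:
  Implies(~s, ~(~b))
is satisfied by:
  {b: True, s: True}
  {b: True, s: False}
  {s: True, b: False}


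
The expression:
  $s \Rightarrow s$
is always true.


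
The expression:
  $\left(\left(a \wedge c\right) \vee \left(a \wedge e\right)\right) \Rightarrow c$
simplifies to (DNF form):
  $c \vee \neg a \vee \neg e$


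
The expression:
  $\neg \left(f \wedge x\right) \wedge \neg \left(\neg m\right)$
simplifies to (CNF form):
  $m \wedge \left(\neg f \vee \neg x\right)$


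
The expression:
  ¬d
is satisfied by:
  {d: False}


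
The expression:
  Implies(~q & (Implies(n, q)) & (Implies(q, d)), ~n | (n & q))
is always true.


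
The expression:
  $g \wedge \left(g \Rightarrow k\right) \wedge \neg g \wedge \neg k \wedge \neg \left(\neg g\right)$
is never true.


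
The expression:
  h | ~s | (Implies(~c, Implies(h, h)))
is always true.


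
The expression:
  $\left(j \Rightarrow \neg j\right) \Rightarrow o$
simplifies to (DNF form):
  $j \vee o$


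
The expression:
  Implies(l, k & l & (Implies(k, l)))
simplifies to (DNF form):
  k | ~l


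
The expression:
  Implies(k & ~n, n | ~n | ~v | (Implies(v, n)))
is always true.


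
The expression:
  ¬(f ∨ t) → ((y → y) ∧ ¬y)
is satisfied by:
  {t: True, f: True, y: False}
  {t: True, f: False, y: False}
  {f: True, t: False, y: False}
  {t: False, f: False, y: False}
  {y: True, t: True, f: True}
  {y: True, t: True, f: False}
  {y: True, f: True, t: False}


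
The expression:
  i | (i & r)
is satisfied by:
  {i: True}


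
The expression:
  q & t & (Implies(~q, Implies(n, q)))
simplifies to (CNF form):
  q & t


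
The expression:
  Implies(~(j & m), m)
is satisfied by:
  {m: True}


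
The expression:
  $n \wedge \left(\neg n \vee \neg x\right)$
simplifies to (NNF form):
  $n \wedge \neg x$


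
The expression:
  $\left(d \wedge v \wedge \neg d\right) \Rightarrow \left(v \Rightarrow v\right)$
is always true.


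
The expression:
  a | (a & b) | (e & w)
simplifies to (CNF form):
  (a | e) & (a | w)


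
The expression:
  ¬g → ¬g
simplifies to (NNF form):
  True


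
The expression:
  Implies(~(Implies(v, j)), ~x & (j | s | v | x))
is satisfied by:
  {j: True, v: False, x: False}
  {j: False, v: False, x: False}
  {x: True, j: True, v: False}
  {x: True, j: False, v: False}
  {v: True, j: True, x: False}
  {v: True, j: False, x: False}
  {v: True, x: True, j: True}


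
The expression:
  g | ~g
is always true.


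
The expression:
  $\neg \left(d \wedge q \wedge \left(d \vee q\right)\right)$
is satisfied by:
  {q: False, d: False}
  {d: True, q: False}
  {q: True, d: False}


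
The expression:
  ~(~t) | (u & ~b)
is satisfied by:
  {t: True, u: True, b: False}
  {t: True, b: False, u: False}
  {t: True, u: True, b: True}
  {t: True, b: True, u: False}
  {u: True, b: False, t: False}


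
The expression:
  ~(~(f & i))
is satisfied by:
  {i: True, f: True}


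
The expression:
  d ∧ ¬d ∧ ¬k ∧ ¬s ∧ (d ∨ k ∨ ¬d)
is never true.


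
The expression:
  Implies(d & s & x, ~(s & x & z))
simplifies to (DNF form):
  ~d | ~s | ~x | ~z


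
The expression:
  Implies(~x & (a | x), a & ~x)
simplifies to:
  True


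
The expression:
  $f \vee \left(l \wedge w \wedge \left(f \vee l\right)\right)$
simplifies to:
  $f \vee \left(l \wedge w\right)$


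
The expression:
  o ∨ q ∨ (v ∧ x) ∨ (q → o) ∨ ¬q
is always true.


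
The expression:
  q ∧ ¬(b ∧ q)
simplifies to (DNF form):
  q ∧ ¬b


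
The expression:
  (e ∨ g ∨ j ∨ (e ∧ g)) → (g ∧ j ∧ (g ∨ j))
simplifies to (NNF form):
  (g ∨ ¬e) ∧ (g ∨ ¬j) ∧ (j ∨ ¬g)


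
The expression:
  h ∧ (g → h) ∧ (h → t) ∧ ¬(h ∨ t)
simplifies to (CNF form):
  False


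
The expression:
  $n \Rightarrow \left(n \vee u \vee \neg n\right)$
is always true.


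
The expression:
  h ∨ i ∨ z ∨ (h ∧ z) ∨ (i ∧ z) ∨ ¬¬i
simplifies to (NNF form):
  h ∨ i ∨ z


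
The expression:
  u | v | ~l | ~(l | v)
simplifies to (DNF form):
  u | v | ~l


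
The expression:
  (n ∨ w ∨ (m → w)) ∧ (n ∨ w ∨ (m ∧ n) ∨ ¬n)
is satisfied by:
  {w: True, n: True, m: False}
  {w: True, m: False, n: False}
  {n: True, m: False, w: False}
  {n: False, m: False, w: False}
  {w: True, n: True, m: True}
  {w: True, m: True, n: False}
  {n: True, m: True, w: False}


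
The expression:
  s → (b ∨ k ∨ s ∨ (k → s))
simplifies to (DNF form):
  True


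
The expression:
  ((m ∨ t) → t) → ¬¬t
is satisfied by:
  {t: True, m: True}
  {t: True, m: False}
  {m: True, t: False}


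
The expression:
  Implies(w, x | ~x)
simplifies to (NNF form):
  True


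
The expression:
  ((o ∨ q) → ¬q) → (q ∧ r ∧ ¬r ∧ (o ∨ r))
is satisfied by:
  {q: True}


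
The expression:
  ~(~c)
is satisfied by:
  {c: True}


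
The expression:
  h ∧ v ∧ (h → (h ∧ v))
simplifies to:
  h ∧ v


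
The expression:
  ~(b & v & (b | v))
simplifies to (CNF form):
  ~b | ~v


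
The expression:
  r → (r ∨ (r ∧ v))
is always true.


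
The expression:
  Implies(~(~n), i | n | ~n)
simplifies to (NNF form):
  True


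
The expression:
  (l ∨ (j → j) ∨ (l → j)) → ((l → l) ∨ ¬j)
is always true.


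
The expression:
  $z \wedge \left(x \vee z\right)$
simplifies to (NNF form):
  $z$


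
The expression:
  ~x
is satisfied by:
  {x: False}


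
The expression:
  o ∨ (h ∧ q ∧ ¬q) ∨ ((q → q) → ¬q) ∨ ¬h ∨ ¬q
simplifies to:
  o ∨ ¬h ∨ ¬q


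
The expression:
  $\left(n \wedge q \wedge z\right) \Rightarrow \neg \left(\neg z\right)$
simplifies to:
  $\text{True}$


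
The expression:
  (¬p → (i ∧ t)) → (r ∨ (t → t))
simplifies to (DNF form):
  True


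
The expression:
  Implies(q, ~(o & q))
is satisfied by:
  {o: False, q: False}
  {q: True, o: False}
  {o: True, q: False}


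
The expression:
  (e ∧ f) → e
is always true.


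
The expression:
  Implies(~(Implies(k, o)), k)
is always true.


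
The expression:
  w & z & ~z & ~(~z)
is never true.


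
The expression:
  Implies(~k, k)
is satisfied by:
  {k: True}


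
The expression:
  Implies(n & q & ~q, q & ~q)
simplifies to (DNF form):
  True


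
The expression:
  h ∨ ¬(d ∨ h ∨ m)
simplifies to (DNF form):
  h ∨ (¬d ∧ ¬m)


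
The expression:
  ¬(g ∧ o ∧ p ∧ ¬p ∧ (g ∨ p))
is always true.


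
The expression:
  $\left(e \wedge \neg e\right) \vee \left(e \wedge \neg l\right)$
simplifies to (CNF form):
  $e \wedge \neg l$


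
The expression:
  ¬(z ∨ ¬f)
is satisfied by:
  {f: True, z: False}


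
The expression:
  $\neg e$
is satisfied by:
  {e: False}


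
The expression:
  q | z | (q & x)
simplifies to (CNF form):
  q | z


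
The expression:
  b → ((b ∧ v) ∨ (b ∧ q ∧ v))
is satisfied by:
  {v: True, b: False}
  {b: False, v: False}
  {b: True, v: True}


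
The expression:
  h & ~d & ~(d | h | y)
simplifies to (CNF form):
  False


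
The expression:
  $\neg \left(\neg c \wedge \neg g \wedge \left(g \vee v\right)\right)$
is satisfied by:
  {c: True, g: True, v: False}
  {c: True, g: False, v: False}
  {g: True, c: False, v: False}
  {c: False, g: False, v: False}
  {c: True, v: True, g: True}
  {c: True, v: True, g: False}
  {v: True, g: True, c: False}


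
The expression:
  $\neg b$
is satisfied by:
  {b: False}


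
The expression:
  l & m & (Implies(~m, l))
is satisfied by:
  {m: True, l: True}


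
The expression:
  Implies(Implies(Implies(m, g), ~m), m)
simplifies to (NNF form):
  m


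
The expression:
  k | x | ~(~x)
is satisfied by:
  {x: True, k: True}
  {x: True, k: False}
  {k: True, x: False}


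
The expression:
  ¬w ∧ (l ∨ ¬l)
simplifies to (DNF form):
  ¬w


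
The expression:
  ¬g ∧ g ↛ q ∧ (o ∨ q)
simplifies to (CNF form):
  False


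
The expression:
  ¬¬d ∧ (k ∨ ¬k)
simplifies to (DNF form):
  d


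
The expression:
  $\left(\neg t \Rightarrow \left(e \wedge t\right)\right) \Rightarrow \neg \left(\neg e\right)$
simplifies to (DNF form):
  $e \vee \neg t$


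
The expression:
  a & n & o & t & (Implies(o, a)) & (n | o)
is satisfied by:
  {t: True, a: True, o: True, n: True}


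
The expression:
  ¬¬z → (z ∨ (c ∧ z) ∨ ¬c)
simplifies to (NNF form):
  True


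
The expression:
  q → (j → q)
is always true.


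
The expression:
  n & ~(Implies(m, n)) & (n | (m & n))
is never true.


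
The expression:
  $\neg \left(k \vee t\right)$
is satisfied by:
  {t: False, k: False}


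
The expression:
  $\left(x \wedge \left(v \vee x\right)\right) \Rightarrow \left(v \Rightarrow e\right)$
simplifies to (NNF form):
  $e \vee \neg v \vee \neg x$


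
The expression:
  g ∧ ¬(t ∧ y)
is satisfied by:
  {g: True, t: False, y: False}
  {y: True, g: True, t: False}
  {t: True, g: True, y: False}


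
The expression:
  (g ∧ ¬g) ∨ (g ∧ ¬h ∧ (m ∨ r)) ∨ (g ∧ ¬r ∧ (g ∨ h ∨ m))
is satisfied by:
  {g: True, h: False, r: False}
  {g: True, r: True, h: False}
  {g: True, h: True, r: False}


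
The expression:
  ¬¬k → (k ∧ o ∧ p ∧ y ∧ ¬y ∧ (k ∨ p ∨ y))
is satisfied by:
  {k: False}


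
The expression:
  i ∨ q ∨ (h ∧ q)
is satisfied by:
  {i: True, q: True}
  {i: True, q: False}
  {q: True, i: False}


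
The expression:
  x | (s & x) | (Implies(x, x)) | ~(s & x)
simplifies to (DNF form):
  True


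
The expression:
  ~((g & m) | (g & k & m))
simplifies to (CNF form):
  ~g | ~m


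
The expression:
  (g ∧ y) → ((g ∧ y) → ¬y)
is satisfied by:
  {g: False, y: False}
  {y: True, g: False}
  {g: True, y: False}


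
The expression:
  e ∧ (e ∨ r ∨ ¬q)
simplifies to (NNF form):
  e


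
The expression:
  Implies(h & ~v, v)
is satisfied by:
  {v: True, h: False}
  {h: False, v: False}
  {h: True, v: True}


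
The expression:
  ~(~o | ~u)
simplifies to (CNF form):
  o & u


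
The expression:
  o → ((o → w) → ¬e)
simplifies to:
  ¬e ∨ ¬o ∨ ¬w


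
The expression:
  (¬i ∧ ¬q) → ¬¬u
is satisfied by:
  {i: True, q: True, u: True}
  {i: True, q: True, u: False}
  {i: True, u: True, q: False}
  {i: True, u: False, q: False}
  {q: True, u: True, i: False}
  {q: True, u: False, i: False}
  {u: True, q: False, i: False}


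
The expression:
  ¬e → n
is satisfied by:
  {n: True, e: True}
  {n: True, e: False}
  {e: True, n: False}


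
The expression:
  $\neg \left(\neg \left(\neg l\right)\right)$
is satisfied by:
  {l: False}


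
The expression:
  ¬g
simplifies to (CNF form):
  ¬g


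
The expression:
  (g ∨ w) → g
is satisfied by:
  {g: True, w: False}
  {w: False, g: False}
  {w: True, g: True}


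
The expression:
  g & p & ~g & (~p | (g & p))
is never true.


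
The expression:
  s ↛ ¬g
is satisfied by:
  {s: True, g: True}


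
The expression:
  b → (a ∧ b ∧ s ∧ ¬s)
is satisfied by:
  {b: False}


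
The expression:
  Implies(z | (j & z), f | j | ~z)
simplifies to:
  f | j | ~z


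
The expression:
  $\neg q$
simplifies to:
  $\neg q$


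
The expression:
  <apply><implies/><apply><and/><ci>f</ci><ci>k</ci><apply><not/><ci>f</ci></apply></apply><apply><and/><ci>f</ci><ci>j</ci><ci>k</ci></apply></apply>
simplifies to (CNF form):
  <true/>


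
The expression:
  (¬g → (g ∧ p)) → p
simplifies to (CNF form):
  p ∨ ¬g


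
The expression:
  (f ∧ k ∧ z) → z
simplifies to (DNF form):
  True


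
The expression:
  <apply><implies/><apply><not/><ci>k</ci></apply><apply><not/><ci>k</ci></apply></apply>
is always true.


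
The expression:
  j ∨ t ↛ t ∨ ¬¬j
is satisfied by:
  {j: True}


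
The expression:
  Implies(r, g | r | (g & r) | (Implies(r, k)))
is always true.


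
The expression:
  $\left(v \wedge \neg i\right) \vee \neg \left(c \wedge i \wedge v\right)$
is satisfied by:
  {v: False, i: False, c: False}
  {c: True, v: False, i: False}
  {i: True, v: False, c: False}
  {c: True, i: True, v: False}
  {v: True, c: False, i: False}
  {c: True, v: True, i: False}
  {i: True, v: True, c: False}


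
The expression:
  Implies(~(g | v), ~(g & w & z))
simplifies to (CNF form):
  True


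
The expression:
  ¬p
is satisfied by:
  {p: False}


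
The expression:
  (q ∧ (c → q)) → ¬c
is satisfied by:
  {c: False, q: False}
  {q: True, c: False}
  {c: True, q: False}


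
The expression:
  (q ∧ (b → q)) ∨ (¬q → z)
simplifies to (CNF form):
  q ∨ z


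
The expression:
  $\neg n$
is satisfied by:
  {n: False}


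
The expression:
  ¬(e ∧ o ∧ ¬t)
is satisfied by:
  {t: True, e: False, o: False}
  {e: False, o: False, t: False}
  {t: True, o: True, e: False}
  {o: True, e: False, t: False}
  {t: True, e: True, o: False}
  {e: True, t: False, o: False}
  {t: True, o: True, e: True}


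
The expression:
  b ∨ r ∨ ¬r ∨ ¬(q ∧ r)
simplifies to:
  True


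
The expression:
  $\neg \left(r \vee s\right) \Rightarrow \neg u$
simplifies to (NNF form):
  $r \vee s \vee \neg u$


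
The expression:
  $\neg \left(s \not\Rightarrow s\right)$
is always true.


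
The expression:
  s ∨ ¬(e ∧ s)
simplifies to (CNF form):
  True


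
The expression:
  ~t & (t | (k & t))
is never true.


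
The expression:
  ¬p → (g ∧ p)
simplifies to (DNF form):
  p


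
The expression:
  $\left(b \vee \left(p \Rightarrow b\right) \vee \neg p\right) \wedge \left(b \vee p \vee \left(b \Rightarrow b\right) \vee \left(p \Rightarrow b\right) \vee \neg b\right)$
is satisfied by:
  {b: True, p: False}
  {p: False, b: False}
  {p: True, b: True}


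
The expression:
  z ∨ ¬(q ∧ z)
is always true.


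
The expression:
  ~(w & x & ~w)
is always true.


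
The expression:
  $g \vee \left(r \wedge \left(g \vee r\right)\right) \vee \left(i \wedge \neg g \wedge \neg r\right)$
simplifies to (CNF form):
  $g \vee i \vee r$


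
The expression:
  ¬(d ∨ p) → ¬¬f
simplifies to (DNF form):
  d ∨ f ∨ p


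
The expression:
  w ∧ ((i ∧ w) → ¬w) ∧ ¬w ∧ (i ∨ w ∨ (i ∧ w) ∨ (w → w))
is never true.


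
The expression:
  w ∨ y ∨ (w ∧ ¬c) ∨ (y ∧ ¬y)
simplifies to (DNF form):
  w ∨ y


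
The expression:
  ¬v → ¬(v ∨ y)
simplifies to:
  v ∨ ¬y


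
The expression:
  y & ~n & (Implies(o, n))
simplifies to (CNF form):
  y & ~n & ~o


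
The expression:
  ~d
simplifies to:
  ~d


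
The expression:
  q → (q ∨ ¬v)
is always true.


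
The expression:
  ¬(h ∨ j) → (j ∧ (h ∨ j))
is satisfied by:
  {h: True, j: True}
  {h: True, j: False}
  {j: True, h: False}


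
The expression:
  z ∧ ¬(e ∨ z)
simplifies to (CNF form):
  False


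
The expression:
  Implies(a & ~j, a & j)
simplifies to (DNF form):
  j | ~a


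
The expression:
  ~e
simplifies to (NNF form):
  ~e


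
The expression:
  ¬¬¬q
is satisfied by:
  {q: False}


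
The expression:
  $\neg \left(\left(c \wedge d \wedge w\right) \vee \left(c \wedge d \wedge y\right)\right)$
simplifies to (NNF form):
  $\left(\neg w \wedge \neg y\right) \vee \neg c \vee \neg d$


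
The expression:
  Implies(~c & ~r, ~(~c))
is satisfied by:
  {r: True, c: True}
  {r: True, c: False}
  {c: True, r: False}


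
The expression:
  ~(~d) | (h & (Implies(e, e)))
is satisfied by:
  {d: True, h: True}
  {d: True, h: False}
  {h: True, d: False}


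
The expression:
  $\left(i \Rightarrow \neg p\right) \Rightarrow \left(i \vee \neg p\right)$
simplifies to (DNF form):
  $i \vee \neg p$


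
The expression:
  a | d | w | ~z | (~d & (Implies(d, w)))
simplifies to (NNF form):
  True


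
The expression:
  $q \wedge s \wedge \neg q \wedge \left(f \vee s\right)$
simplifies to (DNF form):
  $\text{False}$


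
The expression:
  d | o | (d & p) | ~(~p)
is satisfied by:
  {d: True, o: True, p: True}
  {d: True, o: True, p: False}
  {d: True, p: True, o: False}
  {d: True, p: False, o: False}
  {o: True, p: True, d: False}
  {o: True, p: False, d: False}
  {p: True, o: False, d: False}


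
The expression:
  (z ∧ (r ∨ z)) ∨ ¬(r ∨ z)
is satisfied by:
  {z: True, r: False}
  {r: False, z: False}
  {r: True, z: True}


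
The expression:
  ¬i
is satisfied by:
  {i: False}


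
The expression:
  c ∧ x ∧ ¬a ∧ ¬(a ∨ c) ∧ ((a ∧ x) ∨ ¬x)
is never true.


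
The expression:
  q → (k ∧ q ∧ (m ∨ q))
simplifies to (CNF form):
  k ∨ ¬q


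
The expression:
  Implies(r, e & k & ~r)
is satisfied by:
  {r: False}


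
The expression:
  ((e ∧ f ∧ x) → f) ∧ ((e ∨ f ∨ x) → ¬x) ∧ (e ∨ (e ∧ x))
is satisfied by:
  {e: True, x: False}


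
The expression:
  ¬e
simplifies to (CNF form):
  ¬e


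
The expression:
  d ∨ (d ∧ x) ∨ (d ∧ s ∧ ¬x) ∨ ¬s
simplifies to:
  d ∨ ¬s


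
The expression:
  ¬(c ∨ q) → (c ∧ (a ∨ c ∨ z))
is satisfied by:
  {q: True, c: True}
  {q: True, c: False}
  {c: True, q: False}


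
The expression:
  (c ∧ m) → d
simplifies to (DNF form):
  d ∨ ¬c ∨ ¬m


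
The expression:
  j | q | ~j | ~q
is always true.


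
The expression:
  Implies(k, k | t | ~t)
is always true.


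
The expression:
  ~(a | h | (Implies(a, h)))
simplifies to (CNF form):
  False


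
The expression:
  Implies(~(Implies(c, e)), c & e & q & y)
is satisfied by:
  {e: True, c: False}
  {c: False, e: False}
  {c: True, e: True}


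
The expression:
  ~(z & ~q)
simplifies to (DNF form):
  q | ~z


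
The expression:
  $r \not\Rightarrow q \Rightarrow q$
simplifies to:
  $q \vee \neg r$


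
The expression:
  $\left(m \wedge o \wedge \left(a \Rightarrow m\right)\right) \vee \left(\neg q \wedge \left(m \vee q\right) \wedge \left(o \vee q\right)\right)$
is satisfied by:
  {m: True, o: True}


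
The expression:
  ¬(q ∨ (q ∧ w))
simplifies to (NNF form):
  ¬q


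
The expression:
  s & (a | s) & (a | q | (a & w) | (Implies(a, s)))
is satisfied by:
  {s: True}


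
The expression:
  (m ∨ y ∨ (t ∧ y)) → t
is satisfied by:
  {t: True, m: False, y: False}
  {y: True, t: True, m: False}
  {t: True, m: True, y: False}
  {y: True, t: True, m: True}
  {y: False, m: False, t: False}


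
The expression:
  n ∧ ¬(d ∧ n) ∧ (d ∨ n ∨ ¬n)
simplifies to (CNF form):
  n ∧ ¬d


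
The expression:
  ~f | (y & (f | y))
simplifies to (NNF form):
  y | ~f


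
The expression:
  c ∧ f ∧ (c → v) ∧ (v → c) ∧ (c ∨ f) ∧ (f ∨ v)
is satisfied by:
  {c: True, f: True, v: True}


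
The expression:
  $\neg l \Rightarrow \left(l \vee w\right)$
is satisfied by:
  {l: True, w: True}
  {l: True, w: False}
  {w: True, l: False}


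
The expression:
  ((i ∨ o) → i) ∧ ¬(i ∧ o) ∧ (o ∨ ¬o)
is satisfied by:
  {o: False}


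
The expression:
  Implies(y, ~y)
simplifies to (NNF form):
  ~y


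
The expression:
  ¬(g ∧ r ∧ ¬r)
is always true.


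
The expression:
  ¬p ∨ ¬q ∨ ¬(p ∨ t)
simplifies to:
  ¬p ∨ ¬q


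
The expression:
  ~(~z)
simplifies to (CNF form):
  z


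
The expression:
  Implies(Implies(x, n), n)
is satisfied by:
  {n: True, x: True}
  {n: True, x: False}
  {x: True, n: False}


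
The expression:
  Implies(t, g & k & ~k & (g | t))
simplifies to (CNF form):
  ~t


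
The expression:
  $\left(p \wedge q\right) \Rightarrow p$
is always true.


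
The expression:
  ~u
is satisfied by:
  {u: False}


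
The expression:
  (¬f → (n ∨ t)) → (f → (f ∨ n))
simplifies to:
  True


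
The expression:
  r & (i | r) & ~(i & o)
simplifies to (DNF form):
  (r & ~i) | (r & ~o)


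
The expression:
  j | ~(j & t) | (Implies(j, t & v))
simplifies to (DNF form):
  True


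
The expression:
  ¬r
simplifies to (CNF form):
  ¬r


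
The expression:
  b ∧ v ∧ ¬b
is never true.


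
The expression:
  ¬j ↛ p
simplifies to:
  p ∨ ¬j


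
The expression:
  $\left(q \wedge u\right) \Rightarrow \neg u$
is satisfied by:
  {u: False, q: False}
  {q: True, u: False}
  {u: True, q: False}


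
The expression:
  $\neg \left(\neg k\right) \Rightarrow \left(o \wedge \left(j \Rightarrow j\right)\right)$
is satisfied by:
  {o: True, k: False}
  {k: False, o: False}
  {k: True, o: True}


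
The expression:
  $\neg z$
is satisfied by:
  {z: False}


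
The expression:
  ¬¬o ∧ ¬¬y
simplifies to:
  o ∧ y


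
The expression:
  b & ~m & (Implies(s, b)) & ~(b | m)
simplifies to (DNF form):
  False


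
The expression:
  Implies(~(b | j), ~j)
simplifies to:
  True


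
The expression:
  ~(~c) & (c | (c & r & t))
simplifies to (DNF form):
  c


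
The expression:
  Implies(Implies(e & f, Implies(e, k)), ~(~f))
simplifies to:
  f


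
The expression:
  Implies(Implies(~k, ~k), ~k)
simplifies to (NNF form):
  ~k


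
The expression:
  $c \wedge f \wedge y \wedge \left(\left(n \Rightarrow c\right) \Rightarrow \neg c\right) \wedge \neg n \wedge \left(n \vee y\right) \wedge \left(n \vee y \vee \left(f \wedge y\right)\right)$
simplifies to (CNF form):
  $\text{False}$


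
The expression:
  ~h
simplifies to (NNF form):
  ~h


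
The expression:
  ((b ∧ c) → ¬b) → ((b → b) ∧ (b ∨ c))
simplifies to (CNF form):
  b ∨ c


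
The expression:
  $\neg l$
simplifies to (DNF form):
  $\neg l$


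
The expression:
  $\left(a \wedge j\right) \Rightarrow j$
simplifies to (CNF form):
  $\text{True}$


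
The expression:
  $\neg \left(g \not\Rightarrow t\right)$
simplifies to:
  $t \vee \neg g$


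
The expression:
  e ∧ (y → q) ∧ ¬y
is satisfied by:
  {e: True, y: False}


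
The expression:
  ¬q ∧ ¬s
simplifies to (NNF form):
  ¬q ∧ ¬s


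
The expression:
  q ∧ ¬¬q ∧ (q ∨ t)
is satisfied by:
  {q: True}


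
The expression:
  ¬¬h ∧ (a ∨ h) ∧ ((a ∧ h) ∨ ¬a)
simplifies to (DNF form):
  h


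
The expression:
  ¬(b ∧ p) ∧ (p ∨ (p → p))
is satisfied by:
  {p: False, b: False}
  {b: True, p: False}
  {p: True, b: False}


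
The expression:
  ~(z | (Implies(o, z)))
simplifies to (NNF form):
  o & ~z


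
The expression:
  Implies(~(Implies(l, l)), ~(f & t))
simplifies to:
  True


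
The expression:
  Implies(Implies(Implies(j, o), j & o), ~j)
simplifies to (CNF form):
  ~j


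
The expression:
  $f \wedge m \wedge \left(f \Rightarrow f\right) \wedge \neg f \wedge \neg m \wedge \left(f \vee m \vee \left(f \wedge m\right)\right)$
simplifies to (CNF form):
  $\text{False}$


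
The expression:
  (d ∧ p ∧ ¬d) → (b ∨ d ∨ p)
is always true.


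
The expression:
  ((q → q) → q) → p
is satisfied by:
  {p: True, q: False}
  {q: False, p: False}
  {q: True, p: True}


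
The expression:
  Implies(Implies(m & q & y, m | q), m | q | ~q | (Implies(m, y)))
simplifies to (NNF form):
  True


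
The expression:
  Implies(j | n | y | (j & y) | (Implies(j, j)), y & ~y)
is never true.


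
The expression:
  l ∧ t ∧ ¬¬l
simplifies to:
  l ∧ t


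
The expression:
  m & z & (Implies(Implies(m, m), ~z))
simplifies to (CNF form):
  False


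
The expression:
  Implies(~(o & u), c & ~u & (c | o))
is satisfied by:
  {o: True, c: True, u: False}
  {c: True, u: False, o: False}
  {o: True, u: True, c: True}
  {o: True, u: True, c: False}


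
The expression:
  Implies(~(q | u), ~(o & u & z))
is always true.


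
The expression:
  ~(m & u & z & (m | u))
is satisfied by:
  {u: False, m: False, z: False}
  {z: True, u: False, m: False}
  {m: True, u: False, z: False}
  {z: True, m: True, u: False}
  {u: True, z: False, m: False}
  {z: True, u: True, m: False}
  {m: True, u: True, z: False}


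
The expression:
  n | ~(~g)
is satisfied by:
  {n: True, g: True}
  {n: True, g: False}
  {g: True, n: False}


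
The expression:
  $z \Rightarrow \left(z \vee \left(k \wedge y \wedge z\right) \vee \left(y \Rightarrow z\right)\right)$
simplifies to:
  $\text{True}$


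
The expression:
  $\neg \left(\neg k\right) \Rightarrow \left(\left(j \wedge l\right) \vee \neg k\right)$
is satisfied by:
  {l: True, j: True, k: False}
  {l: True, j: False, k: False}
  {j: True, l: False, k: False}
  {l: False, j: False, k: False}
  {l: True, k: True, j: True}


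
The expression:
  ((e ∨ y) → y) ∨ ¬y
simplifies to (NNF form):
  True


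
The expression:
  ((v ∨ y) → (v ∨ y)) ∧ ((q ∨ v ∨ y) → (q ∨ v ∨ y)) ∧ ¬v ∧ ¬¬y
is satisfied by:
  {y: True, v: False}


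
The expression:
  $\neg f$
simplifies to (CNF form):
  $\neg f$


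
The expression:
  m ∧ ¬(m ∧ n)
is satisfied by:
  {m: True, n: False}


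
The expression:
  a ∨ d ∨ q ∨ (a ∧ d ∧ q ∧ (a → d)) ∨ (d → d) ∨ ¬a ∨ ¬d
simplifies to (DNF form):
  True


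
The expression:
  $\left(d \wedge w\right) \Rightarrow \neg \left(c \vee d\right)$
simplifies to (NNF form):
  $\neg d \vee \neg w$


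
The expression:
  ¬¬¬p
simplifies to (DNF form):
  ¬p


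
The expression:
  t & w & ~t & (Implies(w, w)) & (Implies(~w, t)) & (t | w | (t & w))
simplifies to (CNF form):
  False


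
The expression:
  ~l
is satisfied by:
  {l: False}


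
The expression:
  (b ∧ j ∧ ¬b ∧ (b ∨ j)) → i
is always true.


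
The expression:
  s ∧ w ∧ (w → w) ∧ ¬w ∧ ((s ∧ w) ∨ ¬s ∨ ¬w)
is never true.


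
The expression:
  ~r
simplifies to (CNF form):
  ~r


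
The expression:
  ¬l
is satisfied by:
  {l: False}


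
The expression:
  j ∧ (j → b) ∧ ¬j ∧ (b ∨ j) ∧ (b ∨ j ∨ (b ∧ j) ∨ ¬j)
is never true.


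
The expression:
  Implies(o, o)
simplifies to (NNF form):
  True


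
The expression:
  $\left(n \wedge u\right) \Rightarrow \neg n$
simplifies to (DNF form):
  $\neg n \vee \neg u$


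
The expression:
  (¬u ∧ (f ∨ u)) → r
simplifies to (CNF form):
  r ∨ u ∨ ¬f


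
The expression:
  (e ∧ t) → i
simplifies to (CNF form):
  i ∨ ¬e ∨ ¬t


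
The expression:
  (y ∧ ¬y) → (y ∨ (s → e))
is always true.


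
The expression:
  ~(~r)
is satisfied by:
  {r: True}


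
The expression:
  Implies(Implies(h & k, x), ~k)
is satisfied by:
  {h: True, k: False, x: False}
  {h: False, k: False, x: False}
  {x: True, h: True, k: False}
  {x: True, h: False, k: False}
  {k: True, h: True, x: False}


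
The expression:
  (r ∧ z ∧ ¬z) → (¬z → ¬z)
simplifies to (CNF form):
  True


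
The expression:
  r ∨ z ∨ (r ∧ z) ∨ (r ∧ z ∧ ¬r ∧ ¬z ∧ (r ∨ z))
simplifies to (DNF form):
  r ∨ z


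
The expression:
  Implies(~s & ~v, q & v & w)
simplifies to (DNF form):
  s | v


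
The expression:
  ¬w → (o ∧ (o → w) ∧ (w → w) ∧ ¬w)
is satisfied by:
  {w: True}


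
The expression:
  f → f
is always true.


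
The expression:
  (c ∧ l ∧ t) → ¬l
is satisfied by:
  {l: False, c: False, t: False}
  {t: True, l: False, c: False}
  {c: True, l: False, t: False}
  {t: True, c: True, l: False}
  {l: True, t: False, c: False}
  {t: True, l: True, c: False}
  {c: True, l: True, t: False}


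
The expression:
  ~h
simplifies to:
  ~h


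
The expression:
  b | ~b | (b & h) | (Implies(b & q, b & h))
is always true.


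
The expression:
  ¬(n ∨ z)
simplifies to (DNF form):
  ¬n ∧ ¬z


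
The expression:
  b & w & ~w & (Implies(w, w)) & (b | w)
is never true.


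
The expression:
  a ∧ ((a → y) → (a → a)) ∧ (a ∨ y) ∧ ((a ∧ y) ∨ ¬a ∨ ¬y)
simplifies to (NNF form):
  a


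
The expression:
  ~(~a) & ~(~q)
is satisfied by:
  {a: True, q: True}


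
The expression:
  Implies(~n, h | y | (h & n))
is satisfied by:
  {n: True, y: True, h: True}
  {n: True, y: True, h: False}
  {n: True, h: True, y: False}
  {n: True, h: False, y: False}
  {y: True, h: True, n: False}
  {y: True, h: False, n: False}
  {h: True, y: False, n: False}


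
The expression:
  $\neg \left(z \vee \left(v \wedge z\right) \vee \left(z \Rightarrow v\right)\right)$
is never true.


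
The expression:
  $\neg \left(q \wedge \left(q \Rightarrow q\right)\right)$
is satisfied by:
  {q: False}


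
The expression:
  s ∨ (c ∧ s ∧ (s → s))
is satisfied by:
  {s: True}


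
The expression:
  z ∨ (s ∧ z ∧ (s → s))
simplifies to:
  z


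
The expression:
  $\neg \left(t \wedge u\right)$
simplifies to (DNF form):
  $\neg t \vee \neg u$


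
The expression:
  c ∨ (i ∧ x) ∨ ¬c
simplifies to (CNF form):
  True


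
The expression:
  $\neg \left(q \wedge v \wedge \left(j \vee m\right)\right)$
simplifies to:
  $\left(\neg j \wedge \neg m\right) \vee \neg q \vee \neg v$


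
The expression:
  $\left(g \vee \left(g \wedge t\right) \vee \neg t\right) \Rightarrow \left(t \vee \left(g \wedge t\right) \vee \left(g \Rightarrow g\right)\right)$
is always true.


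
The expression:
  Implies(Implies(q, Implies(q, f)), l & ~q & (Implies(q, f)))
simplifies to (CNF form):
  (l | q) & (l | ~f) & (q | ~q) & (~f | ~q)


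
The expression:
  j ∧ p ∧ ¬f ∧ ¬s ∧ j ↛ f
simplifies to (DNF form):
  j ∧ p ∧ ¬f ∧ ¬s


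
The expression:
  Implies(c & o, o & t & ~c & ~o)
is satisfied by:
  {c: False, o: False}
  {o: True, c: False}
  {c: True, o: False}


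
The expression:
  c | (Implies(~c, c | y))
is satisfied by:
  {y: True, c: True}
  {y: True, c: False}
  {c: True, y: False}


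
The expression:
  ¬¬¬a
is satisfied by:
  {a: False}


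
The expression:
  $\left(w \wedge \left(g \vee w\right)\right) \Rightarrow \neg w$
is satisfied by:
  {w: False}


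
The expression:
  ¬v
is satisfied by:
  {v: False}


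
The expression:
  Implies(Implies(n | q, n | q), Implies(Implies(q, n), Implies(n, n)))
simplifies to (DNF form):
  True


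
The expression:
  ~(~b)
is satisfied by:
  {b: True}


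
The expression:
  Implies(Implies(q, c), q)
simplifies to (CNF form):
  q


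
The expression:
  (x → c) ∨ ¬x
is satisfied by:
  {c: True, x: False}
  {x: False, c: False}
  {x: True, c: True}


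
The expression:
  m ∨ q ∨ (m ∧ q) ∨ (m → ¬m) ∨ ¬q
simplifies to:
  True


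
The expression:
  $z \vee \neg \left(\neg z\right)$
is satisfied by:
  {z: True}


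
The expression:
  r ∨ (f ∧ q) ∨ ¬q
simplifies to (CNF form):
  f ∨ r ∨ ¬q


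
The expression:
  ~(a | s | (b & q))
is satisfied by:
  {q: False, b: False, a: False, s: False}
  {b: True, s: False, q: False, a: False}
  {q: True, s: False, b: False, a: False}


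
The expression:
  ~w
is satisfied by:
  {w: False}


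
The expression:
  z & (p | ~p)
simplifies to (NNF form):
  z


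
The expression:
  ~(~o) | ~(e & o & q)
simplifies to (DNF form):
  True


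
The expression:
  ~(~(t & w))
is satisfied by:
  {t: True, w: True}


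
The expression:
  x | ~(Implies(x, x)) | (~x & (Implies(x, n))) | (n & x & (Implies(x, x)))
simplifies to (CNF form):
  True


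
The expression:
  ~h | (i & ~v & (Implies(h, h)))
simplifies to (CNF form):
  (i | ~h) & (~h | ~v)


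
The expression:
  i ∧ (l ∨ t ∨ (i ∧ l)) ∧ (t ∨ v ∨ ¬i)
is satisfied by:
  {t: True, v: True, l: True, i: True}
  {t: True, v: True, i: True, l: False}
  {t: True, l: True, i: True, v: False}
  {t: True, i: True, l: False, v: False}
  {v: True, l: True, i: True, t: False}


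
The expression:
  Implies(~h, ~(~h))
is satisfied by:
  {h: True}


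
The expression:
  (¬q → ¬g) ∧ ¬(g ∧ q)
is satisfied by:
  {g: False}


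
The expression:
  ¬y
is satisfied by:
  {y: False}


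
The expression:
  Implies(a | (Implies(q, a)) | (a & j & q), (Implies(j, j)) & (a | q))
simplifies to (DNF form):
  a | q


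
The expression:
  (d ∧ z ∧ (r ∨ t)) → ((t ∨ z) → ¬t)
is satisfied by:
  {t: False, z: False, d: False}
  {d: True, t: False, z: False}
  {z: True, t: False, d: False}
  {d: True, z: True, t: False}
  {t: True, d: False, z: False}
  {d: True, t: True, z: False}
  {z: True, t: True, d: False}


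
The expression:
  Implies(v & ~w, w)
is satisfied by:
  {w: True, v: False}
  {v: False, w: False}
  {v: True, w: True}


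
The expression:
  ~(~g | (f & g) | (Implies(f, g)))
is never true.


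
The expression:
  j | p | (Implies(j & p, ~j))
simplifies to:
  True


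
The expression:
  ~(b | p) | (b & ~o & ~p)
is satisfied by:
  {p: False, o: False, b: False}
  {b: True, p: False, o: False}
  {o: True, p: False, b: False}


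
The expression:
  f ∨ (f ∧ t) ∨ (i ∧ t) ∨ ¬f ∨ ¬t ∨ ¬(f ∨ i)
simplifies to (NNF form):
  True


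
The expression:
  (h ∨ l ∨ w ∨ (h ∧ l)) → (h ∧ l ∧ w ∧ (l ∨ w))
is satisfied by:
  {l: False, h: False, w: False}
  {h: True, w: True, l: True}


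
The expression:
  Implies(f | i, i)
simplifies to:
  i | ~f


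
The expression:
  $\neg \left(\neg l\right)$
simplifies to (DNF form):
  $l$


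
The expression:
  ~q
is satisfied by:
  {q: False}


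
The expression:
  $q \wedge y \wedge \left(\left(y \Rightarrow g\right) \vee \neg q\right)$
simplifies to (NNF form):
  $g \wedge q \wedge y$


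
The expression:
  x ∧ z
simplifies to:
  x ∧ z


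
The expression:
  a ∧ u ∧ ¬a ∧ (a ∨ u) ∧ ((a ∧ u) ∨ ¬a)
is never true.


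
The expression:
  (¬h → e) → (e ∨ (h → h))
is always true.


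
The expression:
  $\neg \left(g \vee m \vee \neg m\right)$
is never true.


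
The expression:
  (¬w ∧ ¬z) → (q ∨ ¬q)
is always true.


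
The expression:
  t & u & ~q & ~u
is never true.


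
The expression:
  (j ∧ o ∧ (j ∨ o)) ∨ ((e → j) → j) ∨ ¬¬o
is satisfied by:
  {o: True, e: True, j: True}
  {o: True, e: True, j: False}
  {o: True, j: True, e: False}
  {o: True, j: False, e: False}
  {e: True, j: True, o: False}
  {e: True, j: False, o: False}
  {j: True, e: False, o: False}


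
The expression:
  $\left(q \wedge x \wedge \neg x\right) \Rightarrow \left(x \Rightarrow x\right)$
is always true.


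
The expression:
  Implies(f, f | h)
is always true.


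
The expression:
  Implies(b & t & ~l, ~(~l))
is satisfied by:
  {l: True, t: False, b: False}
  {t: False, b: False, l: False}
  {l: True, b: True, t: False}
  {b: True, t: False, l: False}
  {l: True, t: True, b: False}
  {t: True, l: False, b: False}
  {l: True, b: True, t: True}


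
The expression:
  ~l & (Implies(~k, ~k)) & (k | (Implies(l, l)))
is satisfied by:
  {l: False}


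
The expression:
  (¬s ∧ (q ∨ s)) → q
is always true.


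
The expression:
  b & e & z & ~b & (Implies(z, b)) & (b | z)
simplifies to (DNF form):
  False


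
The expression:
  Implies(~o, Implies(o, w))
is always true.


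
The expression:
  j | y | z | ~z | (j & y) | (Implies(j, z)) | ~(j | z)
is always true.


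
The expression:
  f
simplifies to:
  f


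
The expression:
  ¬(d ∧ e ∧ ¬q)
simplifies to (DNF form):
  q ∨ ¬d ∨ ¬e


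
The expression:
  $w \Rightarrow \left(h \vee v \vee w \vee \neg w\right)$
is always true.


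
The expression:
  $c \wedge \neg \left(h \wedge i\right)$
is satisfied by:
  {c: True, h: False, i: False}
  {c: True, i: True, h: False}
  {c: True, h: True, i: False}


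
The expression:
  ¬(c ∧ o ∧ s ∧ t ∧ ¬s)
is always true.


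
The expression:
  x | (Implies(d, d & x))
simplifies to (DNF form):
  x | ~d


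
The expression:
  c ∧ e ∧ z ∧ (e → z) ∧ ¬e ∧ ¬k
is never true.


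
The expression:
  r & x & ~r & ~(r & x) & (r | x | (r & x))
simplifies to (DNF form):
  False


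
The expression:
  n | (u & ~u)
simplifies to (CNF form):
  n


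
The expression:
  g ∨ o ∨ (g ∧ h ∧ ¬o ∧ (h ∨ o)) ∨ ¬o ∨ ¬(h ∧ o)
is always true.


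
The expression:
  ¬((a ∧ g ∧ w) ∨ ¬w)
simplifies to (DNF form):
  (w ∧ ¬a) ∨ (w ∧ ¬g)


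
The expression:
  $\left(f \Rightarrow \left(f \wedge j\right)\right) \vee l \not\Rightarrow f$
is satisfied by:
  {j: True, f: False}
  {f: False, j: False}
  {f: True, j: True}
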